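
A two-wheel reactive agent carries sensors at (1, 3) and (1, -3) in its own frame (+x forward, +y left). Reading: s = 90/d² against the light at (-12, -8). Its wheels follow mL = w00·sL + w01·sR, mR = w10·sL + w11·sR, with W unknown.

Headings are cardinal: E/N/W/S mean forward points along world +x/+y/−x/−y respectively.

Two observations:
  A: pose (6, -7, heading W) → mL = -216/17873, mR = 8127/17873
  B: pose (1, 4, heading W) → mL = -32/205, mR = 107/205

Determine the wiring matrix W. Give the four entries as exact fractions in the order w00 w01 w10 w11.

-1 1 1 1/2

obs A: pose=(6,-7,W) → sL=90/293, sR=18/61, mL=-216/17873, mR=8127/17873
obs B: pose=(1,4,W) → sL=2/5, sR=10/41, mL=-32/205, mR=107/205
sensor matrix S = [[90/293, 18/61], [2/5, 10/41]]; det S = -157968/3663965
solve [mL_A; mL_B] = S·[w00; w01] and [mR_A; mR_B] = S·[w10; w11]:
  w00 = -1, w01 = 1, w10 = 1, w11 = 1/2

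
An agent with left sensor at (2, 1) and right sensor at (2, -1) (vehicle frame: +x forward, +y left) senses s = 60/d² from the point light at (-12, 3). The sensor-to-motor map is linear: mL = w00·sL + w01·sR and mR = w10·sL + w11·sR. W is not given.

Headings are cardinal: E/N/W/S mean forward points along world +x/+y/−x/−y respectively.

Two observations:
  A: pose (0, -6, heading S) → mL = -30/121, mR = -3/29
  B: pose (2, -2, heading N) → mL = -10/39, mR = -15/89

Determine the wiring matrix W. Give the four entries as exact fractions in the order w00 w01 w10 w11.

0 -1 -1/2 0

obs A: pose=(0,-6,S) → sL=6/29, sR=30/121, mL=-30/121, mR=-3/29
obs B: pose=(2,-2,N) → sL=30/89, sR=10/39, mL=-10/39, mR=-15/89
sensor matrix S = [[6/29, 30/121], [30/89, 10/39]]; det S = -123920/4059913
solve [mL_A; mL_B] = S·[w00; w01] and [mR_A; mR_B] = S·[w10; w11]:
  w00 = 0, w01 = -1, w10 = -1/2, w11 = 0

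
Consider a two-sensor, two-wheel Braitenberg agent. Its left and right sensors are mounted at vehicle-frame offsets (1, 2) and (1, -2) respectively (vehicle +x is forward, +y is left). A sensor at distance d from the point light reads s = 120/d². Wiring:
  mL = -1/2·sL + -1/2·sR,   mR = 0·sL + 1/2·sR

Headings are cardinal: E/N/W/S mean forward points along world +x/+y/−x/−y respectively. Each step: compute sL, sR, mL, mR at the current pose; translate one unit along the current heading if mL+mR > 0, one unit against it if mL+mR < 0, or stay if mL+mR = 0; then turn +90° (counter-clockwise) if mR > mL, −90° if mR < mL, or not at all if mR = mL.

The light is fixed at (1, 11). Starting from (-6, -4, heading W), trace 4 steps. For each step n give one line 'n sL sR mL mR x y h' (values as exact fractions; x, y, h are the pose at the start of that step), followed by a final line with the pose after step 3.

n=0: pose=(-6,-4,W); sL=120/353, sR=120/233; mL=-35160/82249, mR=60/233; mL+mR=-60/353 → advance -1; mR−mL=56340/82249 → turn +1·90°
n=1: pose=(-5,-4,S); sL=15/34, sR=3/8; mL=-111/272, mR=3/16; mL+mR=-15/68 → advance -1; mR−mL=81/136 → turn +1·90°
n=2: pose=(-5,-3,E); sL=120/169, sR=120/281; mL=-27000/47489, mR=60/281; mL+mR=-60/169 → advance -1; mR−mL=37140/47489 → turn +1·90°
n=3: pose=(-6,-3,N); sL=12/25, sR=60/97; mL=-1332/2425, mR=30/97; mL+mR=-6/25 → advance -1; mR−mL=2082/2425 → turn +1·90°

0 120/353 120/233 -35160/82249 60/233 -6 -4 W
1 15/34 3/8 -111/272 3/16 -5 -4 S
2 120/169 120/281 -27000/47489 60/281 -5 -3 E
3 12/25 60/97 -1332/2425 30/97 -6 -3 N
final -6 -4 W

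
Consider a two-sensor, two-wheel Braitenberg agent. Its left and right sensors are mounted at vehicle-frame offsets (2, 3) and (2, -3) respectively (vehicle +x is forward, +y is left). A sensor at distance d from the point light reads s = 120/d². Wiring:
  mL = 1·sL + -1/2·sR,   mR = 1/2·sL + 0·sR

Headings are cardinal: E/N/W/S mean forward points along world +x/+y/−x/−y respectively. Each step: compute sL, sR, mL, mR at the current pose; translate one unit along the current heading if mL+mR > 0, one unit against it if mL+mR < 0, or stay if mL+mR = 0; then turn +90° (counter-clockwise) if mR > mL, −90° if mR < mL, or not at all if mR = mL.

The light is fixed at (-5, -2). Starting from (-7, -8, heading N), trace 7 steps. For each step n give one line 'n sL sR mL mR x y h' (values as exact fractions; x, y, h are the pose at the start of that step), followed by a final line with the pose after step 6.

0 120/41 120/17 -420/697 60/41 -7 -8 N
1 3/2 6 -3/2 3/4 -7 -7 W
2 120/53 24/13 924/689 60/53 -6 -7 S
3 4/3 20/3 -2 2/3 -6 -8 W
4 120/73 120/73 60/73 60/73 -5 -8 S
5 4/3 4/3 2/3 2/3 -5 -9 S
6 120/109 120/109 60/109 60/109 -5 -10 S
final -5 -11 S

n=0: pose=(-7,-8,N); sL=120/41, sR=120/17; mL=-420/697, mR=60/41; mL+mR=600/697 → advance +1; mR−mL=1440/697 → turn +1·90°
n=1: pose=(-7,-7,W); sL=3/2, sR=6; mL=-3/2, mR=3/4; mL+mR=-3/4 → advance -1; mR−mL=9/4 → turn +1·90°
n=2: pose=(-6,-7,S); sL=120/53, sR=24/13; mL=924/689, mR=60/53; mL+mR=1704/689 → advance +1; mR−mL=-144/689 → turn -1·90°
n=3: pose=(-6,-8,W); sL=4/3, sR=20/3; mL=-2, mR=2/3; mL+mR=-4/3 → advance -1; mR−mL=8/3 → turn +1·90°
n=4: pose=(-5,-8,S); sL=120/73, sR=120/73; mL=60/73, mR=60/73; mL+mR=120/73 → advance +1; mR−mL=0 → turn +0·90°
n=5: pose=(-5,-9,S); sL=4/3, sR=4/3; mL=2/3, mR=2/3; mL+mR=4/3 → advance +1; mR−mL=0 → turn +0·90°
n=6: pose=(-5,-10,S); sL=120/109, sR=120/109; mL=60/109, mR=60/109; mL+mR=120/109 → advance +1; mR−mL=0 → turn +0·90°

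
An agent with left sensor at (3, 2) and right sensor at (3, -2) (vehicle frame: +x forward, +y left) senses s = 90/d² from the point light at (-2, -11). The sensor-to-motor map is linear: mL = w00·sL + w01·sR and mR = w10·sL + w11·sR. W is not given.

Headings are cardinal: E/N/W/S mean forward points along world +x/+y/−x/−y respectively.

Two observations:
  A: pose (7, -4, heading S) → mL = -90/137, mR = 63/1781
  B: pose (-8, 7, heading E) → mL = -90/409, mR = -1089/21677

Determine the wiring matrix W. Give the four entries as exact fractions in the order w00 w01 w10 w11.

obs A: pose=(7,-4,S) → sL=90/137, sR=18/13, mL=-90/137, mR=63/1781
obs B: pose=(-8,7,E) → sL=90/409, sR=18/53, mL=-90/409, mR=-1089/21677
sensor matrix S = [[90/137, 18/13], [90/409, 18/53]]; det S = -3149280/38606737
solve [mL_A; mL_B] = S·[w00; w01] and [mR_A; mR_B] = S·[w10; w11]:
  w00 = -1, w01 = 0, w10 = -1, w11 = 1/2

-1 0 -1 1/2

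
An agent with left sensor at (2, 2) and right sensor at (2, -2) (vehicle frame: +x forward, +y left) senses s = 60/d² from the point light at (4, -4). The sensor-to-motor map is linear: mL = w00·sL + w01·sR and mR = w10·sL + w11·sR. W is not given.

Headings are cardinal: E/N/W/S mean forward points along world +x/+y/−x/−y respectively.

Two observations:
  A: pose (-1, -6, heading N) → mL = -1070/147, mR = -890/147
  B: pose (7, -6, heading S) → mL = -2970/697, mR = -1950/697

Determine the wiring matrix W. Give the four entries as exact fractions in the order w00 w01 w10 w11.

obs A: pose=(-1,-6,N) → sL=60/49, sR=20/3, mL=-1070/147, mR=-890/147
obs B: pose=(7,-6,S) → sL=60/41, sR=60/17, mL=-2970/697, mR=-1950/697
sensor matrix S = [[60/49, 20/3], [60/41, 60/17]]; det S = -185600/34153
solve [mL_A; mL_B] = S·[w00; w01] and [mR_A; mR_B] = S·[w10; w11]:
  w00 = -1/2, w01 = -1, w10 = 1/2, w11 = -1

-1/2 -1 1/2 -1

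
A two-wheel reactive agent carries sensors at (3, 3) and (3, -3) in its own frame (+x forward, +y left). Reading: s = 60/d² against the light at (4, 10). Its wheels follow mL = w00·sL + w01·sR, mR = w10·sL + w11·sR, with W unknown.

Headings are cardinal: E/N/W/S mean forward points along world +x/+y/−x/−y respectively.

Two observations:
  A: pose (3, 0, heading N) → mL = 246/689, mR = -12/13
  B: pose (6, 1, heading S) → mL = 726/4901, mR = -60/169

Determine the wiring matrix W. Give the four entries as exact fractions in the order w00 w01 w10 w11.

1 -1/2 -1 0

obs A: pose=(3,0,N) → sL=12/13, sR=60/53, mL=246/689, mR=-12/13
obs B: pose=(6,1,S) → sL=60/169, sR=12/29, mL=726/4901, mR=-60/169
sensor matrix S = [[12/13, 60/53], [60/169, 12/29]]; det S = -5184/259753
solve [mL_A; mL_B] = S·[w00; w01] and [mR_A; mR_B] = S·[w10; w11]:
  w00 = 1, w01 = -1/2, w10 = -1, w11 = 0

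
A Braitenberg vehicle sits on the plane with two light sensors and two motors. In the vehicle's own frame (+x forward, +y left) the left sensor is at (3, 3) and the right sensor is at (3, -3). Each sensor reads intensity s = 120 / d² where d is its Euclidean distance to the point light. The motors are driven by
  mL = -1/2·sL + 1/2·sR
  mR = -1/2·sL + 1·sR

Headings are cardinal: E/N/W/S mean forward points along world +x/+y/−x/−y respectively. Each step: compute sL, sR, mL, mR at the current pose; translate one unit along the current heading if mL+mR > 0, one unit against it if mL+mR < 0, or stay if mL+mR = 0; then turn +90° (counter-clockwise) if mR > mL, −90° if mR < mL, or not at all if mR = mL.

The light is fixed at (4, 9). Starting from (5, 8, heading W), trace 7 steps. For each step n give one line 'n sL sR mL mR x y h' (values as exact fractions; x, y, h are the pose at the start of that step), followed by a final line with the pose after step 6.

n=0: pose=(5,8,W); sL=6, sR=15; mL=9/2, mR=12; mL+mR=33/2 → advance +1; mR−mL=15/2 → turn +1·90°
n=1: pose=(4,8,S); sL=24/5, sR=24/5; mL=0, mR=12/5; mL+mR=12/5 → advance +1; mR−mL=12/5 → turn +1·90°
n=2: pose=(4,7,E); sL=12, sR=60/17; mL=-72/17, mR=-42/17; mL+mR=-114/17 → advance -1; mR−mL=30/17 → turn +1·90°
n=3: pose=(3,7,N); sL=120/17, sR=24; mL=144/17, mR=348/17; mL+mR=492/17 → advance +1; mR−mL=12 → turn +1·90°
n=4: pose=(3,8,W); sL=15/4, sR=6; mL=9/8, mR=33/8; mL+mR=21/4 → advance +1; mR−mL=3 → turn +1·90°
n=5: pose=(2,8,S); sL=120/17, sR=120/41; mL=-1440/697, mR=-420/697; mL+mR=-1860/697 → advance -1; mR−mL=60/41 → turn +1·90°
n=6: pose=(2,9,E); sL=12, sR=12; mL=0, mR=6; mL+mR=6 → advance +1; mR−mL=6 → turn +1·90°

0 6 15 9/2 12 5 8 W
1 24/5 24/5 0 12/5 4 8 S
2 12 60/17 -72/17 -42/17 4 7 E
3 120/17 24 144/17 348/17 3 7 N
4 15/4 6 9/8 33/8 3 8 W
5 120/17 120/41 -1440/697 -420/697 2 8 S
6 12 12 0 6 2 9 E
final 3 9 N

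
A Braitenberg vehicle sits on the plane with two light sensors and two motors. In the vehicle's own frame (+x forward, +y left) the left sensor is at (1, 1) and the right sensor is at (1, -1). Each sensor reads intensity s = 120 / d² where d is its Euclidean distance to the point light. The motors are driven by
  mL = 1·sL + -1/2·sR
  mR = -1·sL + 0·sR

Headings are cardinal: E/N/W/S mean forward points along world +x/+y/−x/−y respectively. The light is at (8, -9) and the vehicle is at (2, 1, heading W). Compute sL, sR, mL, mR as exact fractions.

left sensor world pos  = (1, 0); dL² = 130
right sensor world pos = (1, 2); dR² = 170
sL = 120/130 = 12/13
sR = 120/170 = 12/17
mL = 1·sL + -1/2·sR = 126/221
mR = -1·sL + 0·sR = -12/13

12/13 12/17 126/221 -12/13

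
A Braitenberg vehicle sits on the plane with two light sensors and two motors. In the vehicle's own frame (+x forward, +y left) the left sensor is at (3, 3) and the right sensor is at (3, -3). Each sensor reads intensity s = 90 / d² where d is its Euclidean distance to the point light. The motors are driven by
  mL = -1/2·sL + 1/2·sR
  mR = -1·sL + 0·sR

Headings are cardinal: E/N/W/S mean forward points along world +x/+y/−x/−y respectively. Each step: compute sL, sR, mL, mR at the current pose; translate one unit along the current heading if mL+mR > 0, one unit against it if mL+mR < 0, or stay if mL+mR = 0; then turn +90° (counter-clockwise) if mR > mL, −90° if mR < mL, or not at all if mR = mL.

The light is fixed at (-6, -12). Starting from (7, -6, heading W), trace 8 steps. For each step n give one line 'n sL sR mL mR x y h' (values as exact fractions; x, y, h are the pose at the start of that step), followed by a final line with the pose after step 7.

n=0: pose=(7,-6,W); sL=90/109, sR=90/181; mL=-3240/19729, mR=-90/109; mL+mR=-19530/19729 → advance -1; mR−mL=-13050/19729 → turn -1·90°
n=1: pose=(8,-6,N); sL=45/101, sR=9/37; mL=-378/3737, mR=-45/101; mL+mR=-2043/3737 → advance -1; mR−mL=-1287/3737 → turn -1·90°
n=2: pose=(8,-7,E); sL=90/353, sR=90/293; mL=2700/103429, mR=-90/353; mL+mR=-23670/103429 → advance -1; mR−mL=-29070/103429 → turn -1·90°
n=3: pose=(7,-7,S); sL=9/26, sR=45/52; mL=27/104, mR=-9/26; mL+mR=-9/104 → advance -1; mR−mL=-63/104 → turn -1·90°
n=4: pose=(7,-6,W); sL=90/109, sR=90/181; mL=-3240/19729, mR=-90/109; mL+mR=-19530/19729 → advance -1; mR−mL=-13050/19729 → turn -1·90°
n=5: pose=(8,-6,N); sL=45/101, sR=9/37; mL=-378/3737, mR=-45/101; mL+mR=-2043/3737 → advance -1; mR−mL=-1287/3737 → turn -1·90°
n=6: pose=(8,-7,E); sL=90/353, sR=90/293; mL=2700/103429, mR=-90/353; mL+mR=-23670/103429 → advance -1; mR−mL=-29070/103429 → turn -1·90°
n=7: pose=(7,-7,S); sL=9/26, sR=45/52; mL=27/104, mR=-9/26; mL+mR=-9/104 → advance -1; mR−mL=-63/104 → turn -1·90°

0 90/109 90/181 -3240/19729 -90/109 7 -6 W
1 45/101 9/37 -378/3737 -45/101 8 -6 N
2 90/353 90/293 2700/103429 -90/353 8 -7 E
3 9/26 45/52 27/104 -9/26 7 -7 S
4 90/109 90/181 -3240/19729 -90/109 7 -6 W
5 45/101 9/37 -378/3737 -45/101 8 -6 N
6 90/353 90/293 2700/103429 -90/353 8 -7 E
7 9/26 45/52 27/104 -9/26 7 -7 S
final 7 -6 W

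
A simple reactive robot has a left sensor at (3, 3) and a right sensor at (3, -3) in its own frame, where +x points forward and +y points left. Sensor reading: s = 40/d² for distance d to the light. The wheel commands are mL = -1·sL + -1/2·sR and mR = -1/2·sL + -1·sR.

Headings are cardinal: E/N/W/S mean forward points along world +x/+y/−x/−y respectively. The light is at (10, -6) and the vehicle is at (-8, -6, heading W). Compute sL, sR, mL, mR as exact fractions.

left sensor world pos  = (-11, -9); dL² = 450
right sensor world pos = (-11, -3); dR² = 450
sL = 40/450 = 4/45
sR = 40/450 = 4/45
mL = -1·sL + -1/2·sR = -2/15
mR = -1/2·sL + -1·sR = -2/15

4/45 4/45 -2/15 -2/15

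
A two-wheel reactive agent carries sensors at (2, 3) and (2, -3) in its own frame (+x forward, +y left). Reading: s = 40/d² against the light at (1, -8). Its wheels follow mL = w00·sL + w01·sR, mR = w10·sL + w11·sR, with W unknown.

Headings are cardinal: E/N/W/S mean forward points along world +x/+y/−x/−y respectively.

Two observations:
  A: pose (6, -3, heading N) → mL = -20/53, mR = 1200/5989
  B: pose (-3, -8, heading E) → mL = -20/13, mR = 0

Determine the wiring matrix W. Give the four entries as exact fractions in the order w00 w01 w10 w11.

-1/2 0 1/2 -1/2

obs A: pose=(6,-3,N) → sL=40/53, sR=40/113, mL=-20/53, mR=1200/5989
obs B: pose=(-3,-8,E) → sL=40/13, sR=40/13, mL=-20/13, mR=0
sensor matrix S = [[40/53, 40/113], [40/13, 40/13]]; det S = 96000/77857
solve [mL_A; mL_B] = S·[w00; w01] and [mR_A; mR_B] = S·[w10; w11]:
  w00 = -1/2, w01 = 0, w10 = 1/2, w11 = -1/2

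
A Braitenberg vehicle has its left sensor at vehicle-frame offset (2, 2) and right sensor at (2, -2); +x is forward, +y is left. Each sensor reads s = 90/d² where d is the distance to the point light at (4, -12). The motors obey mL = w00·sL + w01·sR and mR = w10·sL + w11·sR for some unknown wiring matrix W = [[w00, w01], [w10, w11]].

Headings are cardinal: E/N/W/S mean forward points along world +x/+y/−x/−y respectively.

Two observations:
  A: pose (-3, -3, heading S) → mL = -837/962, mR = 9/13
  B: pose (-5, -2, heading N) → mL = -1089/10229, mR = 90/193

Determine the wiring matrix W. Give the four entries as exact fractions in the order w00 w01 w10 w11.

-1 1/2 0 1

obs A: pose=(-3,-3,S) → sL=45/37, sR=9/13, mL=-837/962, mR=9/13
obs B: pose=(-5,-2,N) → sL=18/53, sR=90/193, mL=-1089/10229, mR=90/193
sensor matrix S = [[45/37, 9/13], [18/53, 90/193]]; det S = 1633608/4920149
solve [mL_A; mL_B] = S·[w00; w01] and [mR_A; mR_B] = S·[w10; w11]:
  w00 = -1, w01 = 1/2, w10 = 0, w11 = 1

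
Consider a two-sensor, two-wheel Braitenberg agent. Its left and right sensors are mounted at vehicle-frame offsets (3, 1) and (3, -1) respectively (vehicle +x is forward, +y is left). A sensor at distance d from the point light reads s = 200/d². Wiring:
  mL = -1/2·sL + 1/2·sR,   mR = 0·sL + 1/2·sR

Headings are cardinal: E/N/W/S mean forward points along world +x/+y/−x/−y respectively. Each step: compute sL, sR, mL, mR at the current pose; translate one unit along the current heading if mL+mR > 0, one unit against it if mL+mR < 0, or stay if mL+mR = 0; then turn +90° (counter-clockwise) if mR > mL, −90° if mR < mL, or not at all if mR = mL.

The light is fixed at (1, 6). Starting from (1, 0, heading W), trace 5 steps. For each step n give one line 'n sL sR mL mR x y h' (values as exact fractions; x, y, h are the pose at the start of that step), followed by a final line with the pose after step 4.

n=0: pose=(1,0,W); sL=100/29, sR=100/17; mL=600/493, mR=50/17; mL+mR=2050/493 → advance +1; mR−mL=50/29 → turn +1·90°
n=1: pose=(0,0,S); sL=200/81, sR=40/17; mL=-80/1377, mR=20/17; mL+mR=1540/1377 → advance +1; mR−mL=100/81 → turn +1·90°
n=2: pose=(0,-1,E); sL=5, sR=50/17; mL=-35/34, mR=25/17; mL+mR=15/34 → advance +1; mR−mL=5/2 → turn +1·90°
n=3: pose=(1,-1,N); sL=200/17, sR=200/17; mL=0, mR=100/17; mL+mR=100/17 → advance +1; mR−mL=100/17 → turn +1·90°
n=4: pose=(1,0,W); sL=100/29, sR=100/17; mL=600/493, mR=50/17; mL+mR=2050/493 → advance +1; mR−mL=50/29 → turn +1·90°

0 100/29 100/17 600/493 50/17 1 0 W
1 200/81 40/17 -80/1377 20/17 0 0 S
2 5 50/17 -35/34 25/17 0 -1 E
3 200/17 200/17 0 100/17 1 -1 N
4 100/29 100/17 600/493 50/17 1 0 W
final 0 0 S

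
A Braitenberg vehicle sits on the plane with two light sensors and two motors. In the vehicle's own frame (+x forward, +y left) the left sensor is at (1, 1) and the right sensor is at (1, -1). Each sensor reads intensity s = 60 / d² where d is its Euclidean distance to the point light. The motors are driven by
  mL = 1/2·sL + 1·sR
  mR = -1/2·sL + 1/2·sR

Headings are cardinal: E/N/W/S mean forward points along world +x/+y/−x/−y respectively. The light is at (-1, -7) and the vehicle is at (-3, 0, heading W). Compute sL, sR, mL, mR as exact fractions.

left sensor world pos  = (-4, -1); dL² = 45
right sensor world pos = (-4, 1); dR² = 73
sL = 60/45 = 4/3
sR = 60/73 = 60/73
mL = 1/2·sL + 1·sR = 326/219
mR = -1/2·sL + 1/2·sR = -56/219

4/3 60/73 326/219 -56/219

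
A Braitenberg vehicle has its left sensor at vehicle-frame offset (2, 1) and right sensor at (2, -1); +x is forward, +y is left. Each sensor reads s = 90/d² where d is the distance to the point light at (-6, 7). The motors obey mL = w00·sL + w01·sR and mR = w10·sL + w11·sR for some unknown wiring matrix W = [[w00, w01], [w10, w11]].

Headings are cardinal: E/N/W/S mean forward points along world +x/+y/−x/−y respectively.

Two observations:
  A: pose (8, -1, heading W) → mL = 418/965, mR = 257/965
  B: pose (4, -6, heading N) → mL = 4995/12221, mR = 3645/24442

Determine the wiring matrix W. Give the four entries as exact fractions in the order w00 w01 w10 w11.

obs A: pose=(8,-1,W) → sL=2/5, sR=90/193, mL=418/965, mR=257/965
obs B: pose=(4,-6,N) → sL=45/101, sR=45/121, mL=4995/12221, mR=3645/24442
sensor matrix S = [[2/5, 90/193], [45/101, 45/121]]; det S = -139176/2358653
solve [mL_A; mL_B] = S·[w00; w01] and [mR_A; mR_B] = S·[w10; w11]:
  w00 = 1/2, w01 = 1/2, w10 = -1/2, w11 = 1

1/2 1/2 -1/2 1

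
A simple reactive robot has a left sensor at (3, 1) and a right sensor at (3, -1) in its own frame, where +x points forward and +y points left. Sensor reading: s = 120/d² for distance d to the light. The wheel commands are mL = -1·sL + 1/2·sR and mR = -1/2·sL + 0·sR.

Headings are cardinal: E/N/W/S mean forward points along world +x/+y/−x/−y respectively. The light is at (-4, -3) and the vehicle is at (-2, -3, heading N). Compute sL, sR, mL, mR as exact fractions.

12 20/3 -26/3 -6

left sensor world pos  = (-3, 0); dL² = 10
right sensor world pos = (-1, 0); dR² = 18
sL = 120/10 = 12
sR = 120/18 = 20/3
mL = -1·sL + 1/2·sR = -26/3
mR = -1/2·sL + 0·sR = -6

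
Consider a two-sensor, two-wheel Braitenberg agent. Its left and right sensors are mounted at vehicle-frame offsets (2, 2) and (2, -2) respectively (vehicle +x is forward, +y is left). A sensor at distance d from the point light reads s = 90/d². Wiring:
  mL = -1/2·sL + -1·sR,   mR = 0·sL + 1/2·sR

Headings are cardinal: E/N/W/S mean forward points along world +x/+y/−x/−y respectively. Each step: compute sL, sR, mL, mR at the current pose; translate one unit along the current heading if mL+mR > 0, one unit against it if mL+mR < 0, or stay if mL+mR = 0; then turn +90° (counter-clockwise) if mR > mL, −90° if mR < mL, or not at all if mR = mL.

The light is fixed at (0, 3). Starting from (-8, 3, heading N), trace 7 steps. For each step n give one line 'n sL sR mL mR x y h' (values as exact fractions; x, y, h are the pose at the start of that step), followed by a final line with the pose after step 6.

0 45/52 9/4 -279/104 9/8 -8 3 N
1 90/109 90/101 -14355/11009 45/101 -8 2 W
2 45/17 1 -79/34 1/2 -7 2 S
3 90/29 90/29 -135/29 45/29 -7 3 E
4 45/52 9/4 -279/104 9/8 -8 3 N
5 90/109 90/101 -14355/11009 45/101 -8 2 W
6 45/17 1 -79/34 1/2 -7 2 S
final -7 3 E

n=0: pose=(-8,3,N); sL=45/52, sR=9/4; mL=-279/104, mR=9/8; mL+mR=-81/52 → advance -1; mR−mL=99/26 → turn +1·90°
n=1: pose=(-8,2,W); sL=90/109, sR=90/101; mL=-14355/11009, mR=45/101; mL+mR=-9450/11009 → advance -1; mR−mL=19260/11009 → turn +1·90°
n=2: pose=(-7,2,S); sL=45/17, sR=1; mL=-79/34, mR=1/2; mL+mR=-31/17 → advance -1; mR−mL=48/17 → turn +1·90°
n=3: pose=(-7,3,E); sL=90/29, sR=90/29; mL=-135/29, mR=45/29; mL+mR=-90/29 → advance -1; mR−mL=180/29 → turn +1·90°
n=4: pose=(-8,3,N); sL=45/52, sR=9/4; mL=-279/104, mR=9/8; mL+mR=-81/52 → advance -1; mR−mL=99/26 → turn +1·90°
n=5: pose=(-8,2,W); sL=90/109, sR=90/101; mL=-14355/11009, mR=45/101; mL+mR=-9450/11009 → advance -1; mR−mL=19260/11009 → turn +1·90°
n=6: pose=(-7,2,S); sL=45/17, sR=1; mL=-79/34, mR=1/2; mL+mR=-31/17 → advance -1; mR−mL=48/17 → turn +1·90°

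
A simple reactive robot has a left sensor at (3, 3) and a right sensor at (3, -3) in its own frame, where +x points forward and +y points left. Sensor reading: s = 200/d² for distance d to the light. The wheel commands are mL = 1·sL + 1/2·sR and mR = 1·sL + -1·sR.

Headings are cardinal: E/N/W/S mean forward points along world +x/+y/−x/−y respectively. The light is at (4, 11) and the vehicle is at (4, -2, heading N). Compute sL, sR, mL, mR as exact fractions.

200/109 200/109 300/109 0

left sensor world pos  = (1, 1); dL² = 109
right sensor world pos = (7, 1); dR² = 109
sL = 200/109 = 200/109
sR = 200/109 = 200/109
mL = 1·sL + 1/2·sR = 300/109
mR = 1·sL + -1·sR = 0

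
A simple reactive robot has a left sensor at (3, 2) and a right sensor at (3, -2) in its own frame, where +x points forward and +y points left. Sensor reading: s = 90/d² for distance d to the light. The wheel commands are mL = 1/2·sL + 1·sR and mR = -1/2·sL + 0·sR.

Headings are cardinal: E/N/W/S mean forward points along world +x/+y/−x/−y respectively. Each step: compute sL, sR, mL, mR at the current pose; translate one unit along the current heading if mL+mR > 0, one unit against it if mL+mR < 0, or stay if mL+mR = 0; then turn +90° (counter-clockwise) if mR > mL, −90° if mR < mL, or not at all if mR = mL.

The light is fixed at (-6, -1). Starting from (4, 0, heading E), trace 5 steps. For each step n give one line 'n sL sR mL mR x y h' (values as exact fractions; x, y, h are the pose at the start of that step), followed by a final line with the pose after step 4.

n=0: pose=(4,0,E); sL=45/89, sR=9/17; mL=2367/3026, mR=-45/178; mL+mR=9/17 → advance +1; mR−mL=-1566/1513 → turn -1·90°
n=1: pose=(5,0,S); sL=90/173, sR=18/17; mL=3879/2941, mR=-45/173; mL+mR=18/17 → advance +1; mR−mL=-4644/2941 → turn -1·90°
n=2: pose=(5,-1,W); sL=45/34, sR=45/34; mL=135/68, mR=-45/68; mL+mR=45/34 → advance +1; mR−mL=-45/17 → turn -1·90°
n=3: pose=(4,-1,N); sL=90/73, sR=10/17; mL=1495/1241, mR=-45/73; mL+mR=10/17 → advance +1; mR−mL=-2260/1241 → turn -1·90°
n=4: pose=(4,0,E); sL=45/89, sR=9/17; mL=2367/3026, mR=-45/178; mL+mR=9/17 → advance +1; mR−mL=-1566/1513 → turn -1·90°

0 45/89 9/17 2367/3026 -45/178 4 0 E
1 90/173 18/17 3879/2941 -45/173 5 0 S
2 45/34 45/34 135/68 -45/68 5 -1 W
3 90/73 10/17 1495/1241 -45/73 4 -1 N
4 45/89 9/17 2367/3026 -45/178 4 0 E
final 5 0 S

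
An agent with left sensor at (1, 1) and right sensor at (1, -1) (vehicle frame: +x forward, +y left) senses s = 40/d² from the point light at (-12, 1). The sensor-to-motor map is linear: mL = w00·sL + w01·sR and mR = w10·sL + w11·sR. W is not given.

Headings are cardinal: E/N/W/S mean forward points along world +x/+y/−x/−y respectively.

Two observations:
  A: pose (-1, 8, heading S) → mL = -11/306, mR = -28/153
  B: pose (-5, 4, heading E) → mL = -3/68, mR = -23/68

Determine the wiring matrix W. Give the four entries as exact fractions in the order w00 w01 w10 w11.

1/2 -1/2 1/2 -1

obs A: pose=(-1,8,S) → sL=2/9, sR=5/17, mL=-11/306, mR=-28/153
obs B: pose=(-5,4,E) → sL=1/2, sR=10/17, mL=-3/68, mR=-23/68
sensor matrix S = [[2/9, 5/17], [1/2, 10/17]]; det S = -5/306
solve [mL_A; mL_B] = S·[w00; w01] and [mR_A; mR_B] = S·[w10; w11]:
  w00 = 1/2, w01 = -1/2, w10 = 1/2, w11 = -1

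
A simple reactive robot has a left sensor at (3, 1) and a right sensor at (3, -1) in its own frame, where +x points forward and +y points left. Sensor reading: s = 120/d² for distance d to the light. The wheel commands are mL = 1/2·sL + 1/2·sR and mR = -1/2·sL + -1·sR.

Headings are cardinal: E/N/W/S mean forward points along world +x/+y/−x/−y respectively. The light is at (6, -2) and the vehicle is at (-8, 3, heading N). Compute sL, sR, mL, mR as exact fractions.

left sensor world pos  = (-9, 6); dL² = 289
right sensor world pos = (-7, 6); dR² = 233
sL = 120/289 = 120/289
sR = 120/233 = 120/233
mL = 1/2·sL + 1/2·sR = 31320/67337
mR = -1/2·sL + -1·sR = -48660/67337

120/289 120/233 31320/67337 -48660/67337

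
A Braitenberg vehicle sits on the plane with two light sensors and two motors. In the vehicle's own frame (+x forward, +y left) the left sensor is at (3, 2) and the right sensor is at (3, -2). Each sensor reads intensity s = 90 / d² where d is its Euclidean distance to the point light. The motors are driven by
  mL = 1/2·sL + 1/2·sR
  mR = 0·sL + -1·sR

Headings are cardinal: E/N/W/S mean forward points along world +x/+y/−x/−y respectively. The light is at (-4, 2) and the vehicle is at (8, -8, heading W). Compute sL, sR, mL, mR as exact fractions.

2/5 18/29 74/145 -18/29

left sensor world pos  = (5, -10); dL² = 225
right sensor world pos = (5, -6); dR² = 145
sL = 90/225 = 2/5
sR = 90/145 = 18/29
mL = 1/2·sL + 1/2·sR = 74/145
mR = 0·sL + -1·sR = -18/29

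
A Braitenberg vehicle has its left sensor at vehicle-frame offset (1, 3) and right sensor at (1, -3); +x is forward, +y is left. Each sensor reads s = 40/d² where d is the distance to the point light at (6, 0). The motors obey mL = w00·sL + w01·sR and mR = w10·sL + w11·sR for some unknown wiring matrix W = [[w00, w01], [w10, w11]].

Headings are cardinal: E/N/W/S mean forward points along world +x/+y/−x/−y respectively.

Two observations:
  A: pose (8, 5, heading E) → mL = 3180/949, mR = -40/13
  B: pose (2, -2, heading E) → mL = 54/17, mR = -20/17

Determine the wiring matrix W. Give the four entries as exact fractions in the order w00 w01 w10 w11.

obs A: pose=(8,5,E) → sL=40/73, sR=40/13, mL=3180/949, mR=-40/13
obs B: pose=(2,-2,E) → sL=4, sR=20/17, mL=54/17, mR=-20/17
sensor matrix S = [[40/73, 40/13], [4, 20/17]]; det S = -188160/16133
solve [mL_A; mL_B] = S·[w00; w01] and [mR_A; mR_B] = S·[w10; w11]:
  w00 = 1/2, w01 = 1, w10 = 0, w11 = -1

1/2 1 0 -1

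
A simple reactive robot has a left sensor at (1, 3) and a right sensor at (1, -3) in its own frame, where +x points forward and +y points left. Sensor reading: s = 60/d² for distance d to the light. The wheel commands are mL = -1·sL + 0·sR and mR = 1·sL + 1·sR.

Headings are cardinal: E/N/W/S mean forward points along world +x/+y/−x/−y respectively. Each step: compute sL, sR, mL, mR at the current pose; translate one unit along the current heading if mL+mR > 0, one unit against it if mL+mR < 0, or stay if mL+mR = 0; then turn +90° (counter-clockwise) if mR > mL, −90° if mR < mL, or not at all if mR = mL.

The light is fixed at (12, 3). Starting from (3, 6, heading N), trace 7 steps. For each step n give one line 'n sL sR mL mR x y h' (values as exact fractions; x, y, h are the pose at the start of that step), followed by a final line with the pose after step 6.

0 3/8 15/13 -3/8 159/104 3 6 N
1 60/101 60/149 -60/101 15000/15049 3 7 W
2 30/29 30/89 -30/29 3540/2581 2 7 S
3 20/39 20/27 -20/39 440/351 2 6 E
4 3/8 15/13 -3/8 159/104 3 6 N
5 60/101 60/149 -60/101 15000/15049 3 7 W
6 30/29 30/89 -30/29 3540/2581 2 7 S
final 2 6 E

n=0: pose=(3,6,N); sL=3/8, sR=15/13; mL=-3/8, mR=159/104; mL+mR=15/13 → advance +1; mR−mL=99/52 → turn +1·90°
n=1: pose=(3,7,W); sL=60/101, sR=60/149; mL=-60/101, mR=15000/15049; mL+mR=60/149 → advance +1; mR−mL=23940/15049 → turn +1·90°
n=2: pose=(2,7,S); sL=30/29, sR=30/89; mL=-30/29, mR=3540/2581; mL+mR=30/89 → advance +1; mR−mL=6210/2581 → turn +1·90°
n=3: pose=(2,6,E); sL=20/39, sR=20/27; mL=-20/39, mR=440/351; mL+mR=20/27 → advance +1; mR−mL=620/351 → turn +1·90°
n=4: pose=(3,6,N); sL=3/8, sR=15/13; mL=-3/8, mR=159/104; mL+mR=15/13 → advance +1; mR−mL=99/52 → turn +1·90°
n=5: pose=(3,7,W); sL=60/101, sR=60/149; mL=-60/101, mR=15000/15049; mL+mR=60/149 → advance +1; mR−mL=23940/15049 → turn +1·90°
n=6: pose=(2,7,S); sL=30/29, sR=30/89; mL=-30/29, mR=3540/2581; mL+mR=30/89 → advance +1; mR−mL=6210/2581 → turn +1·90°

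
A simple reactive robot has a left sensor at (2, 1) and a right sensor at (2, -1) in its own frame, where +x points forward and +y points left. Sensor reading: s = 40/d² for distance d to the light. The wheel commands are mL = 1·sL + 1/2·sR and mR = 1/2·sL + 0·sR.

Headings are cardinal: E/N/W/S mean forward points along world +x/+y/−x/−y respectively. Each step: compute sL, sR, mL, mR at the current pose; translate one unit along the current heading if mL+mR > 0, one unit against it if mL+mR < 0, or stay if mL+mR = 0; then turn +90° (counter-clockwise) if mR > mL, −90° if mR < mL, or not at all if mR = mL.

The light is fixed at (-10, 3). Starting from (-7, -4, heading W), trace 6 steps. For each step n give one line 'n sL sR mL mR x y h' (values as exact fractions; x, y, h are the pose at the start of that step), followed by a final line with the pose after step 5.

n=0: pose=(-7,-4,W); sL=8/13, sR=40/37; mL=556/481, mR=4/13; mL+mR=704/481 → advance +1; mR−mL=-408/481 → turn -1·90°
n=1: pose=(-8,-4,N); sL=20/13, sR=20/17; mL=470/221, mR=10/13; mL+mR=640/221 → advance +1; mR−mL=-300/221 → turn -1·90°
n=2: pose=(-8,-3,E); sL=40/41, sR=8/13; mL=684/533, mR=20/41; mL+mR=944/533 → advance +1; mR−mL=-424/533 → turn -1·90°
n=3: pose=(-7,-3,S); sL=1/2, sR=10/17; mL=27/34, mR=1/4; mL+mR=71/68 → advance +1; mR−mL=-37/68 → turn -1·90°
n=4: pose=(-7,-4,W); sL=8/13, sR=40/37; mL=556/481, mR=4/13; mL+mR=704/481 → advance +1; mR−mL=-408/481 → turn -1·90°
n=5: pose=(-8,-4,N); sL=20/13, sR=20/17; mL=470/221, mR=10/13; mL+mR=640/221 → advance +1; mR−mL=-300/221 → turn -1·90°

0 8/13 40/37 556/481 4/13 -7 -4 W
1 20/13 20/17 470/221 10/13 -8 -4 N
2 40/41 8/13 684/533 20/41 -8 -3 E
3 1/2 10/17 27/34 1/4 -7 -3 S
4 8/13 40/37 556/481 4/13 -7 -4 W
5 20/13 20/17 470/221 10/13 -8 -4 N
final -8 -3 E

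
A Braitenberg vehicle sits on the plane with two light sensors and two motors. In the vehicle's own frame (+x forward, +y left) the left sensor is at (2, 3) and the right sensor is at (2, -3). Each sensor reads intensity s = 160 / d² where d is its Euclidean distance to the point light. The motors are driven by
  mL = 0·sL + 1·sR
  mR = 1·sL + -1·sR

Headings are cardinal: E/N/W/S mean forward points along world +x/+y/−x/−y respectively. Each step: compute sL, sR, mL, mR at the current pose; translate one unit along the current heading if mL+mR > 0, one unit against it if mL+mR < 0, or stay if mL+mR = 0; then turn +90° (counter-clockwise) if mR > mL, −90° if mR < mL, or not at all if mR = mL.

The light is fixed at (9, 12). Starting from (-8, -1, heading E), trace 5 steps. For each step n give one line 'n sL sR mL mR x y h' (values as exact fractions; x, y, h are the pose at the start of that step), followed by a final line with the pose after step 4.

0 32/65 160/481 160/481 384/2405 -8 -1 E
1 80/197 80/293 80/293 7680/57721 -7 -1 S
2 160/613 32/89 32/89 -5376/54557 -7 -2 W
3 5/17 8/17 8/17 -3/17 -8 -2 N
4 32/65 160/481 160/481 384/2405 -8 -1 E
final -7 -1 S

n=0: pose=(-8,-1,E); sL=32/65, sR=160/481; mL=160/481, mR=384/2405; mL+mR=32/65 → advance +1; mR−mL=-32/185 → turn -1·90°
n=1: pose=(-7,-1,S); sL=80/197, sR=80/293; mL=80/293, mR=7680/57721; mL+mR=80/197 → advance +1; mR−mL=-8080/57721 → turn -1·90°
n=2: pose=(-7,-2,W); sL=160/613, sR=32/89; mL=32/89, mR=-5376/54557; mL+mR=160/613 → advance +1; mR−mL=-24992/54557 → turn -1·90°
n=3: pose=(-8,-2,N); sL=5/17, sR=8/17; mL=8/17, mR=-3/17; mL+mR=5/17 → advance +1; mR−mL=-11/17 → turn -1·90°
n=4: pose=(-8,-1,E); sL=32/65, sR=160/481; mL=160/481, mR=384/2405; mL+mR=32/65 → advance +1; mR−mL=-32/185 → turn -1·90°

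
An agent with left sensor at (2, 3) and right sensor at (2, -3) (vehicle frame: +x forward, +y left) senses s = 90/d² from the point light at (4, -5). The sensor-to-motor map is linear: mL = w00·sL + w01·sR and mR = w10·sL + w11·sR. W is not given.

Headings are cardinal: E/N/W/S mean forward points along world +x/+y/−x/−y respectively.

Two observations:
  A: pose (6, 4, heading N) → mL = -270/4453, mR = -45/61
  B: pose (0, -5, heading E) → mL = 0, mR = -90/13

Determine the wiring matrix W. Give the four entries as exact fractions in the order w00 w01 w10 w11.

-1/2 1/2 -1 0

obs A: pose=(6,4,N) → sL=45/61, sR=45/73, mL=-270/4453, mR=-45/61
obs B: pose=(0,-5,E) → sL=90/13, sR=90/13, mL=0, mR=-90/13
sensor matrix S = [[45/61, 45/73], [90/13, 90/13]]; det S = 48600/57889
solve [mL_A; mL_B] = S·[w00; w01] and [mR_A; mR_B] = S·[w10; w11]:
  w00 = -1/2, w01 = 1/2, w10 = -1, w11 = 0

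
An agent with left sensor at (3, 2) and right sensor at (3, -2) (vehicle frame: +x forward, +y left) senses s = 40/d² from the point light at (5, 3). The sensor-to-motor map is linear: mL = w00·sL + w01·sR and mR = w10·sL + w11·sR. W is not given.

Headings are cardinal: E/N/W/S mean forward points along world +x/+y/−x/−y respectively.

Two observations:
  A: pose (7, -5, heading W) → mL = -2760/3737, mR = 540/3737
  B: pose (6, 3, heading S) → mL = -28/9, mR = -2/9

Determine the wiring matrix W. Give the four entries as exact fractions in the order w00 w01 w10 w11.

-1/2 -1/2 -1 1/2

obs A: pose=(7,-5,W) → sL=40/101, sR=40/37, mL=-2760/3737, mR=540/3737
obs B: pose=(6,3,S) → sL=20/9, sR=4, mL=-28/9, mR=-2/9
sensor matrix S = [[40/101, 40/37], [20/9, 4]]; det S = -27520/33633
solve [mL_A; mL_B] = S·[w00; w01] and [mR_A; mR_B] = S·[w10; w11]:
  w00 = -1/2, w01 = -1/2, w10 = -1, w11 = 1/2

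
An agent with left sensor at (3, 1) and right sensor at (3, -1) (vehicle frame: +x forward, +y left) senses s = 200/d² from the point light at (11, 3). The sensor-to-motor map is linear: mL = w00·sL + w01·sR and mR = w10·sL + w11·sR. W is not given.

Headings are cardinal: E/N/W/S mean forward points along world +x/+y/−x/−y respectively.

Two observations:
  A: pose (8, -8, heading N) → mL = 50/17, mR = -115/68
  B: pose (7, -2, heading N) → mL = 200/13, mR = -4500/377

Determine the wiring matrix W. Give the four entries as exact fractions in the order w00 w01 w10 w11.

obs A: pose=(8,-8,N) → sL=5/2, sR=50/17, mL=50/17, mR=-115/68
obs B: pose=(7,-2,N) → sL=200/29, sR=200/13, mL=200/13, mR=-4500/377
sensor matrix S = [[5/2, 50/17], [200/29, 200/13]]; det S = 116500/6409
solve [mL_A; mL_B] = S·[w00; w01] and [mR_A; mR_B] = S·[w10; w11]:
  w00 = 0, w01 = 1, w10 = 1/2, w11 = -1

0 1 1/2 -1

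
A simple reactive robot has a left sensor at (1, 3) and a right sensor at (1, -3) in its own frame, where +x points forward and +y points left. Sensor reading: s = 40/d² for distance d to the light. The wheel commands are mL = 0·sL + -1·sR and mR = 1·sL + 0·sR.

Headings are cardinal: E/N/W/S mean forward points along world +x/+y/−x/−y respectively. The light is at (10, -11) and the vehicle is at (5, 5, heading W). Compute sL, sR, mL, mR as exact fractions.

left sensor world pos  = (4, 2); dL² = 205
right sensor world pos = (4, 8); dR² = 397
sL = 40/205 = 8/41
sR = 40/397 = 40/397
mL = 0·sL + -1·sR = -40/397
mR = 1·sL + 0·sR = 8/41

8/41 40/397 -40/397 8/41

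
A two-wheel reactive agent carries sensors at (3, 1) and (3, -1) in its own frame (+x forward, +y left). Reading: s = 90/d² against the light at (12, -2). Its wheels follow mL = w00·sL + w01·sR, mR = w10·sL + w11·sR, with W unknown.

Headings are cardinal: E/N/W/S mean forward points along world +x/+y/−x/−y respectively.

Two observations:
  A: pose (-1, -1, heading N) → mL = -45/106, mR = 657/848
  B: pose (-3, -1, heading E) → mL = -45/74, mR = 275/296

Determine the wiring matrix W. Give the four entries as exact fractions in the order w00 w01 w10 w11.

-1 0 1/2 1

obs A: pose=(-1,-1,N) → sL=45/106, sR=9/16, mL=-45/106, mR=657/848
obs B: pose=(-3,-1,E) → sL=45/74, sR=5/8, mL=-45/74, mR=275/296
sensor matrix S = [[45/106, 9/16], [45/74, 5/8]]; det S = -4815/62752
solve [mL_A; mL_B] = S·[w00; w01] and [mR_A; mR_B] = S·[w10; w11]:
  w00 = -1, w01 = 0, w10 = 1/2, w11 = 1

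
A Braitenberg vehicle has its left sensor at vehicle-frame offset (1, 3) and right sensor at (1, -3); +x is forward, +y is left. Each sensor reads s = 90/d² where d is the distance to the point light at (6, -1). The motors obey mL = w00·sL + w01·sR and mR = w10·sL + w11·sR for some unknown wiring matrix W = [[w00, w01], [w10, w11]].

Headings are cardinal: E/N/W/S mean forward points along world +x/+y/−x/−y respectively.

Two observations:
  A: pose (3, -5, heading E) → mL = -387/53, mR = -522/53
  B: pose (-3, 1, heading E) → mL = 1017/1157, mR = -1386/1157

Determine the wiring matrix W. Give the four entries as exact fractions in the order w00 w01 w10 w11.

obs A: pose=(3,-5,E) → sL=18, sR=90/53, mL=-387/53, mR=-522/53
obs B: pose=(-3,1,E) → sL=90/89, sR=18/13, mL=1017/1157, mR=-1386/1157
sensor matrix S = [[18, 90/53], [90/89, 18/13]]; det S = 1423008/61321
solve [mL_A; mL_B] = S·[w00; w01] and [mR_A; mR_B] = S·[w10; w11]:
  w00 = -1/2, w01 = 1, w10 = -1/2, w11 = -1/2

-1/2 1 -1/2 -1/2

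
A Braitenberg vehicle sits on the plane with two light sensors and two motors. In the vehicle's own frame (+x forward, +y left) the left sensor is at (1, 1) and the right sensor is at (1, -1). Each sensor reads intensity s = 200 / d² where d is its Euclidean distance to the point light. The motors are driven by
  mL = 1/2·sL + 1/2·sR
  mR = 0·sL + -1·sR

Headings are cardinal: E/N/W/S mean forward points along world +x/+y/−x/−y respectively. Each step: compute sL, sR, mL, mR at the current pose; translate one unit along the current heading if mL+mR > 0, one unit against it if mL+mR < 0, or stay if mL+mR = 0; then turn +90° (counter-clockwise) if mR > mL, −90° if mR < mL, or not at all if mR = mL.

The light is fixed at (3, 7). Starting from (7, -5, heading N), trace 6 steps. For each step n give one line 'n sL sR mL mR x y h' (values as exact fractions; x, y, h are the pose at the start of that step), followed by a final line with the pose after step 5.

n=0: pose=(7,-5,N); sL=20/13, sR=100/73; mL=1380/949, mR=-100/73; mL+mR=80/949 → advance +1; mR−mL=-2680/949 → turn -1·90°
n=1: pose=(7,-4,E); sL=8/5, sR=200/169; mL=1176/845, mR=-200/169; mL+mR=176/845 → advance +1; mR−mL=-2176/845 → turn -1·90°
n=2: pose=(8,-4,S); sL=10/9, sR=5/4; mL=85/72, mR=-5/4; mL+mR=-5/72 → advance -1; mR−mL=-175/72 → turn -1·90°
n=3: pose=(8,-3,W); sL=200/137, sR=200/97; mL=23400/13289, mR=-200/97; mL+mR=-4000/13289 → advance -1; mR−mL=-50800/13289 → turn -1·90°
n=4: pose=(9,-3,N); sL=100/53, sR=20/13; mL=1180/689, mR=-20/13; mL+mR=120/689 → advance +1; mR−mL=-2240/689 → turn -1·90°
n=5: pose=(9,-2,E); sL=200/113, sR=200/149; mL=26200/16837, mR=-200/149; mL+mR=3600/16837 → advance +1; mR−mL=-48800/16837 → turn -1·90°

0 20/13 100/73 1380/949 -100/73 7 -5 N
1 8/5 200/169 1176/845 -200/169 7 -4 E
2 10/9 5/4 85/72 -5/4 8 -4 S
3 200/137 200/97 23400/13289 -200/97 8 -3 W
4 100/53 20/13 1180/689 -20/13 9 -3 N
5 200/113 200/149 26200/16837 -200/149 9 -2 E
final 10 -2 S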